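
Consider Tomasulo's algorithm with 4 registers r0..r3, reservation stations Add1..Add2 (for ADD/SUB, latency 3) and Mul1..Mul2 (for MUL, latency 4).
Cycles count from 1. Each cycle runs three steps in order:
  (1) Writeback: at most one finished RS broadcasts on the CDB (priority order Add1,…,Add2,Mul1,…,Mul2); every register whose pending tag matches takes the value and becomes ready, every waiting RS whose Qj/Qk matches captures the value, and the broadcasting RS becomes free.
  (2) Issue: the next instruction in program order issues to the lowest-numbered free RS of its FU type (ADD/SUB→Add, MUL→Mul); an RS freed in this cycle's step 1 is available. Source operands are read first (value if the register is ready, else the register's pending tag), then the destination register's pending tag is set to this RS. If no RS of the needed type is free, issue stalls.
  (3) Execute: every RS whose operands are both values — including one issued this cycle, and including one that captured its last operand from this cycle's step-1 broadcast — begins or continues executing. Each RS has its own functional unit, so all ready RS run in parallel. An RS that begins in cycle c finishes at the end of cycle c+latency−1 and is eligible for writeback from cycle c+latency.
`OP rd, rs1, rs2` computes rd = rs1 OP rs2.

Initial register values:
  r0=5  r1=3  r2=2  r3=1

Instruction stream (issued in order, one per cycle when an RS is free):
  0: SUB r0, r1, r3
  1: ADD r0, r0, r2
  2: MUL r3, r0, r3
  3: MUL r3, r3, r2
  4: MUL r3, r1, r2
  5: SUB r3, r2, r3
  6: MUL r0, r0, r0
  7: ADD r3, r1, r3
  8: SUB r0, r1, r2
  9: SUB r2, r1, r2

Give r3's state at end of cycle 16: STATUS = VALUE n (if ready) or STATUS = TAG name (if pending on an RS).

cycle 1: issue SUB r0<-Add1 // r0:Add1,r1:3,r2:2,r3:1
cycle 2: issue ADD r0<-Add2 // r0:Add2,r1:3,r2:2,r3:1
cycle 3: issue MUL r3<-Mul1 // r0:Add2,r1:3,r2:2,r3:Mul1
cycle 4: CDB Add1=2; issue MUL r3<-Mul2 // r0:Add2,r1:3,r2:2,r3:Mul2
cycle 5: stall // r0:Add2,r1:3,r2:2,r3:Mul2
cycle 6: stall // r0:Add2,r1:3,r2:2,r3:Mul2
cycle 7: CDB Add2=4; stall // r0:4,r1:3,r2:2,r3:Mul2
cycle 8: stall // r0:4,r1:3,r2:2,r3:Mul2
cycle 9: stall // r0:4,r1:3,r2:2,r3:Mul2
cycle 10: stall // r0:4,r1:3,r2:2,r3:Mul2
cycle 11: CDB Mul1=4; issue MUL r3<-Mul1 // r0:4,r1:3,r2:2,r3:Mul1
cycle 12: issue SUB r3<-Add1 // r0:4,r1:3,r2:2,r3:Add1
cycle 13: stall // r0:4,r1:3,r2:2,r3:Add1
cycle 14: stall // r0:4,r1:3,r2:2,r3:Add1
cycle 15: CDB Mul1=6; issue MUL r0<-Mul1 // r0:Mul1,r1:3,r2:2,r3:Add1
cycle 16: CDB Mul2=8; issue ADD r3<-Add2 // r0:Mul1,r1:3,r2:2,r3:Add2

STATUS = TAG Add2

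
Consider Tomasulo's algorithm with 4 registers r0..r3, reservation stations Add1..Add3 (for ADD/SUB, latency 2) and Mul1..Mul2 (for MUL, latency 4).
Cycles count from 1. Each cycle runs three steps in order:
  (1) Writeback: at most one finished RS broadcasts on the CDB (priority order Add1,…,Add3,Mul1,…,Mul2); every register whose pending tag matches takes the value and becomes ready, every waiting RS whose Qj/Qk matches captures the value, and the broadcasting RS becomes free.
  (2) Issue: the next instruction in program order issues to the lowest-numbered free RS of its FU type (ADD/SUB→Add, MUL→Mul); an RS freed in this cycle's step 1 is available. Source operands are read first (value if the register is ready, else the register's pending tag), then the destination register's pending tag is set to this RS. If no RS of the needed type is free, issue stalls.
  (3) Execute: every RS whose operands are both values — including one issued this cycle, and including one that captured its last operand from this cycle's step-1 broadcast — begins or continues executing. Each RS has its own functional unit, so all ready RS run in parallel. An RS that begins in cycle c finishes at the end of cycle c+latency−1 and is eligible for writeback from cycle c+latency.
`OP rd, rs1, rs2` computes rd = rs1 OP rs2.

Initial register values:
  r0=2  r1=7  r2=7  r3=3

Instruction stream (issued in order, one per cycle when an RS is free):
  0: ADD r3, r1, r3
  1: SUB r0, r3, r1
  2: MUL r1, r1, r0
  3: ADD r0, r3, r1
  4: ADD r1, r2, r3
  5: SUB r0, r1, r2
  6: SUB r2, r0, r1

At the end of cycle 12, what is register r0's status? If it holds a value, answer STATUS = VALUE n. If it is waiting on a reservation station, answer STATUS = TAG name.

c1: issue ADD r3<-Add1 | r0:2,r1:7,r2:7,r3:Add1
c2: issue SUB r0<-Add2 | r0:Add2,r1:7,r2:7,r3:Add1
c3: CDB Add1=10; issue MUL r1<-Mul1 | r0:Add2,r1:Mul1,r2:7,r3:10
c4: issue ADD r0<-Add1 | r0:Add1,r1:Mul1,r2:7,r3:10
c5: CDB Add2=3; issue ADD r1<-Add2 | r0:Add1,r1:Add2,r2:7,r3:10
c6: issue SUB r0<-Add3 | r0:Add3,r1:Add2,r2:7,r3:10
c7: CDB Add2=17; issue SUB r2<-Add2 | r0:Add3,r1:17,r2:Add2,r3:10
c8: - | r0:Add3,r1:17,r2:Add2,r3:10
c9: CDB Add3=10 | r0:10,r1:17,r2:Add2,r3:10
c10: CDB Mul1=21 | r0:10,r1:17,r2:Add2,r3:10
c11: CDB Add2=-7 | r0:10,r1:17,r2:-7,r3:10
c12: CDB Add1=31 | r0:10,r1:17,r2:-7,r3:10

STATUS = VALUE 10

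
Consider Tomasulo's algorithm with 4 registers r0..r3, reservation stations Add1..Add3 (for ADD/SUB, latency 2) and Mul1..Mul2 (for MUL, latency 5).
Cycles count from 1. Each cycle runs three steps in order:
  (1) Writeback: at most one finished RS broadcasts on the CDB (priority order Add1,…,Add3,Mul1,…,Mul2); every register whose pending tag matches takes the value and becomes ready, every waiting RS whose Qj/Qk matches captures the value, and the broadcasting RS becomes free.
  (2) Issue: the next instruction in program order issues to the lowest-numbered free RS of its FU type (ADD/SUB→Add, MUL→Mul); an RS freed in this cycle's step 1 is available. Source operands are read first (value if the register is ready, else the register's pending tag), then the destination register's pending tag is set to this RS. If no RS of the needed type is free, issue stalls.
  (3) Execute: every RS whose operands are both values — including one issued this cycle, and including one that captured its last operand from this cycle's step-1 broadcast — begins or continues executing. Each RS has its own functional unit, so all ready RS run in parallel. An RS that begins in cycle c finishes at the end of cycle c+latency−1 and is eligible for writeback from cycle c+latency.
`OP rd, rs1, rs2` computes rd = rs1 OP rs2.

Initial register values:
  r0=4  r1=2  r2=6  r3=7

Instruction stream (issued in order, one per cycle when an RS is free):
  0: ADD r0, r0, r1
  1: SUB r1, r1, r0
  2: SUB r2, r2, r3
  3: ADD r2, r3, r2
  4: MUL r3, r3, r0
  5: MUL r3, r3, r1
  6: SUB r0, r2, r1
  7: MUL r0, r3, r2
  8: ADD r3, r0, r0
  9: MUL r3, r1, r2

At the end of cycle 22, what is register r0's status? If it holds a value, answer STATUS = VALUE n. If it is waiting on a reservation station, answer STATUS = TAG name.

STATUS = VALUE -1008

c1: issue ADD r0<-Add1 | r0:Add1,r1:2,r2:6,r3:7
c2: issue SUB r1<-Add2 | r0:Add1,r1:Add2,r2:6,r3:7
c3: CDB Add1=6; issue SUB r2<-Add1 | r0:6,r1:Add2,r2:Add1,r3:7
c4: issue ADD r2<-Add3 | r0:6,r1:Add2,r2:Add3,r3:7
c5: CDB Add1=-1; issue MUL r3<-Mul1 | r0:6,r1:Add2,r2:Add3,r3:Mul1
c6: CDB Add2=-4; issue MUL r3<-Mul2 | r0:6,r1:-4,r2:Add3,r3:Mul2
c7: CDB Add3=6; issue SUB r0<-Add1 | r0:Add1,r1:-4,r2:6,r3:Mul2
c8: stall | r0:Add1,r1:-4,r2:6,r3:Mul2
c9: CDB Add1=10; stall | r0:10,r1:-4,r2:6,r3:Mul2
c10: CDB Mul1=42; issue MUL r0<-Mul1 | r0:Mul1,r1:-4,r2:6,r3:Mul2
c11: issue ADD r3<-Add1 | r0:Mul1,r1:-4,r2:6,r3:Add1
c12: stall | r0:Mul1,r1:-4,r2:6,r3:Add1
c13: stall | r0:Mul1,r1:-4,r2:6,r3:Add1
c14: stall | r0:Mul1,r1:-4,r2:6,r3:Add1
c15: CDB Mul2=-168; issue MUL r3<-Mul2 | r0:Mul1,r1:-4,r2:6,r3:Mul2
c16: - | r0:Mul1,r1:-4,r2:6,r3:Mul2
c17: - | r0:Mul1,r1:-4,r2:6,r3:Mul2
c18: - | r0:Mul1,r1:-4,r2:6,r3:Mul2
c19: - | r0:Mul1,r1:-4,r2:6,r3:Mul2
c20: CDB Mul1=-1008 | r0:-1008,r1:-4,r2:6,r3:Mul2
c21: CDB Mul2=-24 | r0:-1008,r1:-4,r2:6,r3:-24
c22: CDB Add1=-2016 | r0:-1008,r1:-4,r2:6,r3:-24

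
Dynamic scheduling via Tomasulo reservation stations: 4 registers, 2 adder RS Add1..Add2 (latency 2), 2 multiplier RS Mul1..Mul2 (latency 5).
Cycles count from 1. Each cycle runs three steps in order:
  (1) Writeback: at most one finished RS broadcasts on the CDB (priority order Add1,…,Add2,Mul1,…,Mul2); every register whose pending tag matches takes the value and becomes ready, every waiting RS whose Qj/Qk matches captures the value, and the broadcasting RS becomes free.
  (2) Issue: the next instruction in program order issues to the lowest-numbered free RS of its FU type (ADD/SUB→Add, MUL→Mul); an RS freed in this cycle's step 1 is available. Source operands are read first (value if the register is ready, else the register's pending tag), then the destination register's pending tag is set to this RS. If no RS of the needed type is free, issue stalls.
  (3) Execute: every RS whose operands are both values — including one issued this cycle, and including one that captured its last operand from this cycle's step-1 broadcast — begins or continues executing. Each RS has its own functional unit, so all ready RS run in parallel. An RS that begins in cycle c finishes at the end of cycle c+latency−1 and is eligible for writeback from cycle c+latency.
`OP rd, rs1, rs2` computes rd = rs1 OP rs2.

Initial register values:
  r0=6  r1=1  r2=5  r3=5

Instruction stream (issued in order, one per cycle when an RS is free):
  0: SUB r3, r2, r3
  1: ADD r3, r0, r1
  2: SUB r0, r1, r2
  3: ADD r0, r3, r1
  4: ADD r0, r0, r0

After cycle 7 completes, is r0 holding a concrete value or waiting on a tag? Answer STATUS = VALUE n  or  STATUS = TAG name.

cycle 1: issue SUB r3<-Add1 // r0:6,r1:1,r2:5,r3:Add1
cycle 2: issue ADD r3<-Add2 // r0:6,r1:1,r2:5,r3:Add2
cycle 3: CDB Add1=0; issue SUB r0<-Add1 // r0:Add1,r1:1,r2:5,r3:Add2
cycle 4: CDB Add2=7; issue ADD r0<-Add2 // r0:Add2,r1:1,r2:5,r3:7
cycle 5: CDB Add1=-4; issue ADD r0<-Add1 // r0:Add1,r1:1,r2:5,r3:7
cycle 6: CDB Add2=8 // r0:Add1,r1:1,r2:5,r3:7
cycle 7: - // r0:Add1,r1:1,r2:5,r3:7

STATUS = TAG Add1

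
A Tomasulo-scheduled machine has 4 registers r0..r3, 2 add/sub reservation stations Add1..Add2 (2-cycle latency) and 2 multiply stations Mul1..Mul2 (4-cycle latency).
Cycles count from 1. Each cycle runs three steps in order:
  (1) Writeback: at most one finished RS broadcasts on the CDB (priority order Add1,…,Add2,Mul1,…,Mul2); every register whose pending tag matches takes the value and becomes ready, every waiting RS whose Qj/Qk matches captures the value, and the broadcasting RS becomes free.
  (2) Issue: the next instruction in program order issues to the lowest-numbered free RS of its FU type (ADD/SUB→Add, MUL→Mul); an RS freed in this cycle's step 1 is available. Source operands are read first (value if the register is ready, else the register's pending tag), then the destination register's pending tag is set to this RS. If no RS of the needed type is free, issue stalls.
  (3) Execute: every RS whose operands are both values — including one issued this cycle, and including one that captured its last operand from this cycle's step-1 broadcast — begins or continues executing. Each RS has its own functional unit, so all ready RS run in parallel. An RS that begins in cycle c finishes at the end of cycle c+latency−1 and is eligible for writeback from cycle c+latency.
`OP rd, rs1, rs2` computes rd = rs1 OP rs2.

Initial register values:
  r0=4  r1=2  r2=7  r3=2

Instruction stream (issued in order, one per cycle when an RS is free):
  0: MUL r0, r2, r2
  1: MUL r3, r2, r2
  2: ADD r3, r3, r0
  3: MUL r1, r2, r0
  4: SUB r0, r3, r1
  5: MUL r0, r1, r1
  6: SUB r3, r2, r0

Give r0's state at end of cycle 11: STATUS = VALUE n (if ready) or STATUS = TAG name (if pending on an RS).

STATUS = TAG Mul2

  c1: issue MUL r0<-Mul1  regs: r0:Mul1,r1:2,r2:7,r3:2
  c2: issue MUL r3<-Mul2  regs: r0:Mul1,r1:2,r2:7,r3:Mul2
  c3: issue ADD r3<-Add1  regs: r0:Mul1,r1:2,r2:7,r3:Add1
  c4: stall  regs: r0:Mul1,r1:2,r2:7,r3:Add1
  c5: CDB Mul1=49; issue MUL r1<-Mul1  regs: r0:49,r1:Mul1,r2:7,r3:Add1
  c6: CDB Mul2=49; issue SUB r0<-Add2  regs: r0:Add2,r1:Mul1,r2:7,r3:Add1
  c7: issue MUL r0<-Mul2  regs: r0:Mul2,r1:Mul1,r2:7,r3:Add1
  c8: CDB Add1=98; issue SUB r3<-Add1  regs: r0:Mul2,r1:Mul1,r2:7,r3:Add1
  c9: CDB Mul1=343  regs: r0:Mul2,r1:343,r2:7,r3:Add1
  c10: -  regs: r0:Mul2,r1:343,r2:7,r3:Add1
  c11: CDB Add2=-245  regs: r0:Mul2,r1:343,r2:7,r3:Add1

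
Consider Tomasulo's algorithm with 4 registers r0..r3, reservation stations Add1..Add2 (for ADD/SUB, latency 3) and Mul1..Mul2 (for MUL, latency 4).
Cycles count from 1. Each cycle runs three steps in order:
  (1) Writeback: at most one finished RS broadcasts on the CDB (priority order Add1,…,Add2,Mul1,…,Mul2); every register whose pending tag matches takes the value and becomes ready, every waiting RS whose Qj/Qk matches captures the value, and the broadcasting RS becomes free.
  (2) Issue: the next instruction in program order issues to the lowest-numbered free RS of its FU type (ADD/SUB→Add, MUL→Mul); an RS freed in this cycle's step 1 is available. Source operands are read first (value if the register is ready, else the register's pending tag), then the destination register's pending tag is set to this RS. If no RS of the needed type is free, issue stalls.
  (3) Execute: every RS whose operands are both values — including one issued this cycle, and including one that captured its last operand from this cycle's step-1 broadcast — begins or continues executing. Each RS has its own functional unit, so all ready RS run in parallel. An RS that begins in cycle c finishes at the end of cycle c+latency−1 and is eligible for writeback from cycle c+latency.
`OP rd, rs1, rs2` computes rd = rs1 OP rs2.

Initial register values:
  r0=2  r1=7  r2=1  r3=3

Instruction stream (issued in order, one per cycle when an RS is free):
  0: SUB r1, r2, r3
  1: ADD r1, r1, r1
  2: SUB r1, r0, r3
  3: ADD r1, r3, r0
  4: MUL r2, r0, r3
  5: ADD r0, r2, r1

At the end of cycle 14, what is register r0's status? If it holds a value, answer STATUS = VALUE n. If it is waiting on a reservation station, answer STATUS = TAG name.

cycle 1: issue SUB r1<-Add1 // r0:2,r1:Add1,r2:1,r3:3
cycle 2: issue ADD r1<-Add2 // r0:2,r1:Add2,r2:1,r3:3
cycle 3: stall // r0:2,r1:Add2,r2:1,r3:3
cycle 4: CDB Add1=-2; issue SUB r1<-Add1 // r0:2,r1:Add1,r2:1,r3:3
cycle 5: stall // r0:2,r1:Add1,r2:1,r3:3
cycle 6: stall // r0:2,r1:Add1,r2:1,r3:3
cycle 7: CDB Add1=-1; issue ADD r1<-Add1 // r0:2,r1:Add1,r2:1,r3:3
cycle 8: CDB Add2=-4; issue MUL r2<-Mul1 // r0:2,r1:Add1,r2:Mul1,r3:3
cycle 9: issue ADD r0<-Add2 // r0:Add2,r1:Add1,r2:Mul1,r3:3
cycle 10: CDB Add1=5 // r0:Add2,r1:5,r2:Mul1,r3:3
cycle 11: - // r0:Add2,r1:5,r2:Mul1,r3:3
cycle 12: CDB Mul1=6 // r0:Add2,r1:5,r2:6,r3:3
cycle 13: - // r0:Add2,r1:5,r2:6,r3:3
cycle 14: - // r0:Add2,r1:5,r2:6,r3:3

STATUS = TAG Add2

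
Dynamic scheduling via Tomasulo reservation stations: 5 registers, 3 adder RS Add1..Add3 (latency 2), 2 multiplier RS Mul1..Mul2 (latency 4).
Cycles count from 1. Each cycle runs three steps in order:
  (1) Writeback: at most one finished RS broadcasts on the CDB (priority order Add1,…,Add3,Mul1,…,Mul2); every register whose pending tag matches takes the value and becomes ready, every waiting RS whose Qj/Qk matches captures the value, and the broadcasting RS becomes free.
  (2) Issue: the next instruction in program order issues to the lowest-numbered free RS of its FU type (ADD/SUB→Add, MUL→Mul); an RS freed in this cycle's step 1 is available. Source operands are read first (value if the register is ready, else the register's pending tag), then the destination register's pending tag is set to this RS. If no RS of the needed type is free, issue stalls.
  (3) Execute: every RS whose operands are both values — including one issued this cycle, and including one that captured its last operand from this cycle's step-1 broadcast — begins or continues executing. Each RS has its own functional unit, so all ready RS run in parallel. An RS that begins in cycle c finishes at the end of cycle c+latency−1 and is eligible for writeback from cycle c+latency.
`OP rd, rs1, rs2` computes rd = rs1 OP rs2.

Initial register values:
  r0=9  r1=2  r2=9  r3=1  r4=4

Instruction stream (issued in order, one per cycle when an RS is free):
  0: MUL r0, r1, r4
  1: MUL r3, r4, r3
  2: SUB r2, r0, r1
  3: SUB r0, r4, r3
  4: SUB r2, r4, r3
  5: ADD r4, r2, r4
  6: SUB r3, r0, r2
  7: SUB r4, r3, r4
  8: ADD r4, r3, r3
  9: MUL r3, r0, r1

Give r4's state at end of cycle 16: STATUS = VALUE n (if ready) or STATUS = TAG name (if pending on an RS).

  c1: issue MUL r0<-Mul1  regs: r0:Mul1,r1:2,r2:9,r3:1,r4:4
  c2: issue MUL r3<-Mul2  regs: r0:Mul1,r1:2,r2:9,r3:Mul2,r4:4
  c3: issue SUB r2<-Add1  regs: r0:Mul1,r1:2,r2:Add1,r3:Mul2,r4:4
  c4: issue SUB r0<-Add2  regs: r0:Add2,r1:2,r2:Add1,r3:Mul2,r4:4
  c5: CDB Mul1=8; issue SUB r2<-Add3  regs: r0:Add2,r1:2,r2:Add3,r3:Mul2,r4:4
  c6: CDB Mul2=4; stall  regs: r0:Add2,r1:2,r2:Add3,r3:4,r4:4
  c7: CDB Add1=6; issue ADD r4<-Add1  regs: r0:Add2,r1:2,r2:Add3,r3:4,r4:Add1
  c8: CDB Add2=0; issue SUB r3<-Add2  regs: r0:0,r1:2,r2:Add3,r3:Add2,r4:Add1
  c9: CDB Add3=0; issue SUB r4<-Add3  regs: r0:0,r1:2,r2:0,r3:Add2,r4:Add3
  c10: stall  regs: r0:0,r1:2,r2:0,r3:Add2,r4:Add3
  c11: CDB Add1=4; issue ADD r4<-Add1  regs: r0:0,r1:2,r2:0,r3:Add2,r4:Add1
  c12: CDB Add2=0; issue MUL r3<-Mul1  regs: r0:0,r1:2,r2:0,r3:Mul1,r4:Add1
  c13: -  regs: r0:0,r1:2,r2:0,r3:Mul1,r4:Add1
  c14: CDB Add1=0  regs: r0:0,r1:2,r2:0,r3:Mul1,r4:0
  c15: CDB Add3=-4  regs: r0:0,r1:2,r2:0,r3:Mul1,r4:0
  c16: CDB Mul1=0  regs: r0:0,r1:2,r2:0,r3:0,r4:0

STATUS = VALUE 0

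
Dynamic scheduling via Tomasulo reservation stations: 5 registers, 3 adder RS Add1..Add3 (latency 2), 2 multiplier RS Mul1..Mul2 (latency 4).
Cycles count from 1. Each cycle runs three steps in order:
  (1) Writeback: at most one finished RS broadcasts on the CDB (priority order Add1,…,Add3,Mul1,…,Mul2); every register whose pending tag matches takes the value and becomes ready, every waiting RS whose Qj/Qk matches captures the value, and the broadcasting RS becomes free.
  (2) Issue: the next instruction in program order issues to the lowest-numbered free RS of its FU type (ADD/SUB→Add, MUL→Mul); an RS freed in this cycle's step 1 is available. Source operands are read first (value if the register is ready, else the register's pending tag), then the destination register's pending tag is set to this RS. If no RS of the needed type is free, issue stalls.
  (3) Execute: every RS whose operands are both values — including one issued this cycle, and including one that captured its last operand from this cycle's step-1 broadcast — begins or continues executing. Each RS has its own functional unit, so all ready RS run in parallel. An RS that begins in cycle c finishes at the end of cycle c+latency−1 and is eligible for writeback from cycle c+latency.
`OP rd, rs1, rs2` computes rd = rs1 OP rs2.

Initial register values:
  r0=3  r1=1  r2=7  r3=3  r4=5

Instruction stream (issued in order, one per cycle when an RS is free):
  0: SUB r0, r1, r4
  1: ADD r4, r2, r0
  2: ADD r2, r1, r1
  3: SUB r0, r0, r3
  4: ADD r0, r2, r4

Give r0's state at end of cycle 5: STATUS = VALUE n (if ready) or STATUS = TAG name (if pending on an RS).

cycle 1: issue SUB r0<-Add1 // r0:Add1,r1:1,r2:7,r3:3,r4:5
cycle 2: issue ADD r4<-Add2 // r0:Add1,r1:1,r2:7,r3:3,r4:Add2
cycle 3: CDB Add1=-4; issue ADD r2<-Add1 // r0:-4,r1:1,r2:Add1,r3:3,r4:Add2
cycle 4: issue SUB r0<-Add3 // r0:Add3,r1:1,r2:Add1,r3:3,r4:Add2
cycle 5: CDB Add1=2; issue ADD r0<-Add1 // r0:Add1,r1:1,r2:2,r3:3,r4:Add2

STATUS = TAG Add1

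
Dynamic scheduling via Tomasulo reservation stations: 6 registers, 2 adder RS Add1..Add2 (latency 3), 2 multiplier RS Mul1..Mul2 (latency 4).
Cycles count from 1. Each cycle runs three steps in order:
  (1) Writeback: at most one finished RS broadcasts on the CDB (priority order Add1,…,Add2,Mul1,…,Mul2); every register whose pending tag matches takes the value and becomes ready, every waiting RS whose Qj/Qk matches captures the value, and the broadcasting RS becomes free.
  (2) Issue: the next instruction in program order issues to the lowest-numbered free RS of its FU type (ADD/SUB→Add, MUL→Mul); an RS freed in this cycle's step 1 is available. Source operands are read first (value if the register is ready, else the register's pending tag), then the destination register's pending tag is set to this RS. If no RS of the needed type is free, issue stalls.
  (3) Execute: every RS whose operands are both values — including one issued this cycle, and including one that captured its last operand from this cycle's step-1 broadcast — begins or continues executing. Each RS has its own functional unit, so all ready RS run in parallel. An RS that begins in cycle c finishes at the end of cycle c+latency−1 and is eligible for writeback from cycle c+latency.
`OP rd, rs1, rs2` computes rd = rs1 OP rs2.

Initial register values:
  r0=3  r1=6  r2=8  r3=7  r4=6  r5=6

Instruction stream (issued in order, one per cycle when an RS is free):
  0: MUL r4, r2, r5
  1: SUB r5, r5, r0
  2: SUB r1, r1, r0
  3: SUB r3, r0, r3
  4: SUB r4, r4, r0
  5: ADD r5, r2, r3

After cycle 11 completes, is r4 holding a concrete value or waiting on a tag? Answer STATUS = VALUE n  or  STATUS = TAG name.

cycle 1: issue MUL r4<-Mul1 // r0:3,r1:6,r2:8,r3:7,r4:Mul1,r5:6
cycle 2: issue SUB r5<-Add1 // r0:3,r1:6,r2:8,r3:7,r4:Mul1,r5:Add1
cycle 3: issue SUB r1<-Add2 // r0:3,r1:Add2,r2:8,r3:7,r4:Mul1,r5:Add1
cycle 4: stall // r0:3,r1:Add2,r2:8,r3:7,r4:Mul1,r5:Add1
cycle 5: CDB Add1=3; issue SUB r3<-Add1 // r0:3,r1:Add2,r2:8,r3:Add1,r4:Mul1,r5:3
cycle 6: CDB Add2=3; issue SUB r4<-Add2 // r0:3,r1:3,r2:8,r3:Add1,r4:Add2,r5:3
cycle 7: CDB Mul1=48; stall // r0:3,r1:3,r2:8,r3:Add1,r4:Add2,r5:3
cycle 8: CDB Add1=-4; issue ADD r5<-Add1 // r0:3,r1:3,r2:8,r3:-4,r4:Add2,r5:Add1
cycle 9: - // r0:3,r1:3,r2:8,r3:-4,r4:Add2,r5:Add1
cycle 10: CDB Add2=45 // r0:3,r1:3,r2:8,r3:-4,r4:45,r5:Add1
cycle 11: CDB Add1=4 // r0:3,r1:3,r2:8,r3:-4,r4:45,r5:4

STATUS = VALUE 45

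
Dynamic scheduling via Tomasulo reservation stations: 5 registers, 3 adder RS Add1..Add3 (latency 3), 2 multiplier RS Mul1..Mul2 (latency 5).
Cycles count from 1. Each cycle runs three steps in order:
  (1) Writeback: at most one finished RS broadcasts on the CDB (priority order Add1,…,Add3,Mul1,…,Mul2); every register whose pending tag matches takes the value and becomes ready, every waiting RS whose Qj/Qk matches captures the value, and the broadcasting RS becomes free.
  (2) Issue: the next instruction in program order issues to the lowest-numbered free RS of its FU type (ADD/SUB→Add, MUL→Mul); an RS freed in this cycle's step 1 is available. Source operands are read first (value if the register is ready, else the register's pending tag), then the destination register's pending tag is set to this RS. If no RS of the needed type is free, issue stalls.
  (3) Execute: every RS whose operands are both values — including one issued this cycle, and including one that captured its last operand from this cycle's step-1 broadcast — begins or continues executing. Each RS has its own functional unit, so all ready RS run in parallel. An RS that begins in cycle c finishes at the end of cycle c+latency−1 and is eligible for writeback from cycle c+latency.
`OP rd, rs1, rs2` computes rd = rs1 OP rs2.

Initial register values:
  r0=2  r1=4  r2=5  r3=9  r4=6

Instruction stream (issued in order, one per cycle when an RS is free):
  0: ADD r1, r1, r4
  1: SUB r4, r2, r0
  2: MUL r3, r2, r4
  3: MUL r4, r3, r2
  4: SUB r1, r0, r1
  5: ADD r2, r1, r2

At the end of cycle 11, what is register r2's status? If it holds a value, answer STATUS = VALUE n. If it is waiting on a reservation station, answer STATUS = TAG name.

STATUS = VALUE -3

  c1: issue ADD r1<-Add1  regs: r0:2,r1:Add1,r2:5,r3:9,r4:6
  c2: issue SUB r4<-Add2  regs: r0:2,r1:Add1,r2:5,r3:9,r4:Add2
  c3: issue MUL r3<-Mul1  regs: r0:2,r1:Add1,r2:5,r3:Mul1,r4:Add2
  c4: CDB Add1=10; issue MUL r4<-Mul2  regs: r0:2,r1:10,r2:5,r3:Mul1,r4:Mul2
  c5: CDB Add2=3; issue SUB r1<-Add1  regs: r0:2,r1:Add1,r2:5,r3:Mul1,r4:Mul2
  c6: issue ADD r2<-Add2  regs: r0:2,r1:Add1,r2:Add2,r3:Mul1,r4:Mul2
  c7: -  regs: r0:2,r1:Add1,r2:Add2,r3:Mul1,r4:Mul2
  c8: CDB Add1=-8  regs: r0:2,r1:-8,r2:Add2,r3:Mul1,r4:Mul2
  c9: -  regs: r0:2,r1:-8,r2:Add2,r3:Mul1,r4:Mul2
  c10: CDB Mul1=15  regs: r0:2,r1:-8,r2:Add2,r3:15,r4:Mul2
  c11: CDB Add2=-3  regs: r0:2,r1:-8,r2:-3,r3:15,r4:Mul2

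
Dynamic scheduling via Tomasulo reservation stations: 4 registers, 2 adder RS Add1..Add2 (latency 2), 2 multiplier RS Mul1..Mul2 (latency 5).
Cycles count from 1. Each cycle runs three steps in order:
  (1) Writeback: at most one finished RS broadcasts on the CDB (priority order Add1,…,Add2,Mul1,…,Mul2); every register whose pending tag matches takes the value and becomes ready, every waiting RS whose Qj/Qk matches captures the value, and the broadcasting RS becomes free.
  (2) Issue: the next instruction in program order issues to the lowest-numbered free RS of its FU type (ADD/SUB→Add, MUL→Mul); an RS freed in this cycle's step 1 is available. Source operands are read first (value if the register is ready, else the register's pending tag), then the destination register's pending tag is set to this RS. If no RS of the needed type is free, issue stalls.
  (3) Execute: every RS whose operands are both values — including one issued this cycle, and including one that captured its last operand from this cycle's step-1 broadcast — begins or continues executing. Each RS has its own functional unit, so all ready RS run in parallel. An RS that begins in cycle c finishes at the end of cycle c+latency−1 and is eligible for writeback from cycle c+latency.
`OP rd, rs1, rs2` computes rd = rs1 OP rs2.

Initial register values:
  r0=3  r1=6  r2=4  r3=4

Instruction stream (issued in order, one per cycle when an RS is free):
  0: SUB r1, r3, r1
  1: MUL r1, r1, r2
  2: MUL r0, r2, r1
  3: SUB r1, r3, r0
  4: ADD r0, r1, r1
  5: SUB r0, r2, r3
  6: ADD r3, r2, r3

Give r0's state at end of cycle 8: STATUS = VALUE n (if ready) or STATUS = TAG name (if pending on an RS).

cycle 1: issue SUB r1<-Add1 // r0:3,r1:Add1,r2:4,r3:4
cycle 2: issue MUL r1<-Mul1 // r0:3,r1:Mul1,r2:4,r3:4
cycle 3: CDB Add1=-2; issue MUL r0<-Mul2 // r0:Mul2,r1:Mul1,r2:4,r3:4
cycle 4: issue SUB r1<-Add1 // r0:Mul2,r1:Add1,r2:4,r3:4
cycle 5: issue ADD r0<-Add2 // r0:Add2,r1:Add1,r2:4,r3:4
cycle 6: stall // r0:Add2,r1:Add1,r2:4,r3:4
cycle 7: stall // r0:Add2,r1:Add1,r2:4,r3:4
cycle 8: CDB Mul1=-8; stall // r0:Add2,r1:Add1,r2:4,r3:4

STATUS = TAG Add2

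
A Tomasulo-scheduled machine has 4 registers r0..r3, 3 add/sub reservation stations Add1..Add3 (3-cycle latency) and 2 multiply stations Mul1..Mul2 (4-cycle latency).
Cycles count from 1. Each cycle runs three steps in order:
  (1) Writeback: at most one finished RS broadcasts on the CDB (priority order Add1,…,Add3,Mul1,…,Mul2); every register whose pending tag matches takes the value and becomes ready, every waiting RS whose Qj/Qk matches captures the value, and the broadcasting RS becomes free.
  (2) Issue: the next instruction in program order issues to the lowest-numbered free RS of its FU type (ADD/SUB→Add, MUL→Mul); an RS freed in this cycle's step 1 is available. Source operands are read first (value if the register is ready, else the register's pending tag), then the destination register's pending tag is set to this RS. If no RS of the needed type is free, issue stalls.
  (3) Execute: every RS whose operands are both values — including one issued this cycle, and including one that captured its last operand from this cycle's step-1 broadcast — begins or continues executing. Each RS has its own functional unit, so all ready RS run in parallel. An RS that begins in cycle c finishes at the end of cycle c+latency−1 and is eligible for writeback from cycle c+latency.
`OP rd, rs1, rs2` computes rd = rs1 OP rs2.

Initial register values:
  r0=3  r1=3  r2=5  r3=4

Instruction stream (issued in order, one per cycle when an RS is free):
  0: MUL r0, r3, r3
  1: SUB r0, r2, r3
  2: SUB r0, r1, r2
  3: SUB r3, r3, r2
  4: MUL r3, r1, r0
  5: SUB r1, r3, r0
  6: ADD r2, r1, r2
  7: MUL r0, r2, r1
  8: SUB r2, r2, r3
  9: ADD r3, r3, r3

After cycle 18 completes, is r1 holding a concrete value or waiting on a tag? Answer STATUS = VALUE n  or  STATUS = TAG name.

cycle 1: issue MUL r0<-Mul1 // r0:Mul1,r1:3,r2:5,r3:4
cycle 2: issue SUB r0<-Add1 // r0:Add1,r1:3,r2:5,r3:4
cycle 3: issue SUB r0<-Add2 // r0:Add2,r1:3,r2:5,r3:4
cycle 4: issue SUB r3<-Add3 // r0:Add2,r1:3,r2:5,r3:Add3
cycle 5: CDB Add1=1; issue MUL r3<-Mul2 // r0:Add2,r1:3,r2:5,r3:Mul2
cycle 6: CDB Add2=-2; issue SUB r1<-Add1 // r0:-2,r1:Add1,r2:5,r3:Mul2
cycle 7: CDB Add3=-1; issue ADD r2<-Add2 // r0:-2,r1:Add1,r2:Add2,r3:Mul2
cycle 8: CDB Mul1=16; issue MUL r0<-Mul1 // r0:Mul1,r1:Add1,r2:Add2,r3:Mul2
cycle 9: issue SUB r2<-Add3 // r0:Mul1,r1:Add1,r2:Add3,r3:Mul2
cycle 10: CDB Mul2=-6; stall // r0:Mul1,r1:Add1,r2:Add3,r3:-6
cycle 11: stall // r0:Mul1,r1:Add1,r2:Add3,r3:-6
cycle 12: stall // r0:Mul1,r1:Add1,r2:Add3,r3:-6
cycle 13: CDB Add1=-4; issue ADD r3<-Add1 // r0:Mul1,r1:-4,r2:Add3,r3:Add1
cycle 14: - // r0:Mul1,r1:-4,r2:Add3,r3:Add1
cycle 15: - // r0:Mul1,r1:-4,r2:Add3,r3:Add1
cycle 16: CDB Add1=-12 // r0:Mul1,r1:-4,r2:Add3,r3:-12
cycle 17: CDB Add2=1 // r0:Mul1,r1:-4,r2:Add3,r3:-12
cycle 18: - // r0:Mul1,r1:-4,r2:Add3,r3:-12

STATUS = VALUE -4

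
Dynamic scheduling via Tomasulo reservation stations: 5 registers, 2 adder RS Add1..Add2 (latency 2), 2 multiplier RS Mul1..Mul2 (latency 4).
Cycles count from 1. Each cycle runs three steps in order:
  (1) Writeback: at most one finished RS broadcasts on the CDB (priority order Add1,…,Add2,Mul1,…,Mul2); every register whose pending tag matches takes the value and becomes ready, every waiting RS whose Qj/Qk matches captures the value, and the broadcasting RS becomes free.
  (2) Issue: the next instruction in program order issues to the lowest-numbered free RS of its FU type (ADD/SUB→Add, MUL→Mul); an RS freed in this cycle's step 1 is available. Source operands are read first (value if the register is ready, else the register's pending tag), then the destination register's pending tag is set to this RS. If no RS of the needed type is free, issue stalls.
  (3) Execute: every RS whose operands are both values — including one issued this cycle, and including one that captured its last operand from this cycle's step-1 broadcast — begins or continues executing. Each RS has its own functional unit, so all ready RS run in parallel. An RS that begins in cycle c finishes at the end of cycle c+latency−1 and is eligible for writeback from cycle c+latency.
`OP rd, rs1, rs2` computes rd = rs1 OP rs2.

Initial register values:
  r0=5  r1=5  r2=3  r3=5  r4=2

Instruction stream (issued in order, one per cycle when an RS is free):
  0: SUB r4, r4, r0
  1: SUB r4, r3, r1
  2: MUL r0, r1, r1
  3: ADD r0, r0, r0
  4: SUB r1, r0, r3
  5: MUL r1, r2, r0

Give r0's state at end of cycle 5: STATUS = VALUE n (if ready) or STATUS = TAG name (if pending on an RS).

STATUS = TAG Add1

  c1: issue SUB r4<-Add1  regs: r0:5,r1:5,r2:3,r3:5,r4:Add1
  c2: issue SUB r4<-Add2  regs: r0:5,r1:5,r2:3,r3:5,r4:Add2
  c3: CDB Add1=-3; issue MUL r0<-Mul1  regs: r0:Mul1,r1:5,r2:3,r3:5,r4:Add2
  c4: CDB Add2=0; issue ADD r0<-Add1  regs: r0:Add1,r1:5,r2:3,r3:5,r4:0
  c5: issue SUB r1<-Add2  regs: r0:Add1,r1:Add2,r2:3,r3:5,r4:0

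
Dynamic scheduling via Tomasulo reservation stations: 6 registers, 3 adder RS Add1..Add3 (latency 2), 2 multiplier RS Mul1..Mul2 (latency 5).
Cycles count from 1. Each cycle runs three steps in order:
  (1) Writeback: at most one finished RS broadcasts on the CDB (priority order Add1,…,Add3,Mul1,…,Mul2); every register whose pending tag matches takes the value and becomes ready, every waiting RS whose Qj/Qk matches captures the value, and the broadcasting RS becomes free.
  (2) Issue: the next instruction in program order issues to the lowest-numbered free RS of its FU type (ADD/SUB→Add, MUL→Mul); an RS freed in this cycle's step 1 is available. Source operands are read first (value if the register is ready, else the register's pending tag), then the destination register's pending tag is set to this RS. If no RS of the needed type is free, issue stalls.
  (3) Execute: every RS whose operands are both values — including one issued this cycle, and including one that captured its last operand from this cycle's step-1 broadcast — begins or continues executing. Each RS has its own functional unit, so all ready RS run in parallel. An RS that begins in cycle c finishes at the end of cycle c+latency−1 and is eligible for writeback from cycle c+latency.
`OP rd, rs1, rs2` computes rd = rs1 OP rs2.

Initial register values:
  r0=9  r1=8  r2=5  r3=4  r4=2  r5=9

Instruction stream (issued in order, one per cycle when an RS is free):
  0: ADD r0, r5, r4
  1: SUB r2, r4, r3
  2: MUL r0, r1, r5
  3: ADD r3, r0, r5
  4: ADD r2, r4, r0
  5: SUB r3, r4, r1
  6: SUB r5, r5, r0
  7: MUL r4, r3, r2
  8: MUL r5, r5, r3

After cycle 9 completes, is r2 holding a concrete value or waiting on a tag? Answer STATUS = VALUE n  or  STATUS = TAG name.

STATUS = TAG Add2

  c1: issue ADD r0<-Add1  regs: r0:Add1,r1:8,r2:5,r3:4,r4:2,r5:9
  c2: issue SUB r2<-Add2  regs: r0:Add1,r1:8,r2:Add2,r3:4,r4:2,r5:9
  c3: CDB Add1=11; issue MUL r0<-Mul1  regs: r0:Mul1,r1:8,r2:Add2,r3:4,r4:2,r5:9
  c4: CDB Add2=-2; issue ADD r3<-Add1  regs: r0:Mul1,r1:8,r2:-2,r3:Add1,r4:2,r5:9
  c5: issue ADD r2<-Add2  regs: r0:Mul1,r1:8,r2:Add2,r3:Add1,r4:2,r5:9
  c6: issue SUB r3<-Add3  regs: r0:Mul1,r1:8,r2:Add2,r3:Add3,r4:2,r5:9
  c7: stall  regs: r0:Mul1,r1:8,r2:Add2,r3:Add3,r4:2,r5:9
  c8: CDB Add3=-6; issue SUB r5<-Add3  regs: r0:Mul1,r1:8,r2:Add2,r3:-6,r4:2,r5:Add3
  c9: CDB Mul1=72; issue MUL r4<-Mul1  regs: r0:72,r1:8,r2:Add2,r3:-6,r4:Mul1,r5:Add3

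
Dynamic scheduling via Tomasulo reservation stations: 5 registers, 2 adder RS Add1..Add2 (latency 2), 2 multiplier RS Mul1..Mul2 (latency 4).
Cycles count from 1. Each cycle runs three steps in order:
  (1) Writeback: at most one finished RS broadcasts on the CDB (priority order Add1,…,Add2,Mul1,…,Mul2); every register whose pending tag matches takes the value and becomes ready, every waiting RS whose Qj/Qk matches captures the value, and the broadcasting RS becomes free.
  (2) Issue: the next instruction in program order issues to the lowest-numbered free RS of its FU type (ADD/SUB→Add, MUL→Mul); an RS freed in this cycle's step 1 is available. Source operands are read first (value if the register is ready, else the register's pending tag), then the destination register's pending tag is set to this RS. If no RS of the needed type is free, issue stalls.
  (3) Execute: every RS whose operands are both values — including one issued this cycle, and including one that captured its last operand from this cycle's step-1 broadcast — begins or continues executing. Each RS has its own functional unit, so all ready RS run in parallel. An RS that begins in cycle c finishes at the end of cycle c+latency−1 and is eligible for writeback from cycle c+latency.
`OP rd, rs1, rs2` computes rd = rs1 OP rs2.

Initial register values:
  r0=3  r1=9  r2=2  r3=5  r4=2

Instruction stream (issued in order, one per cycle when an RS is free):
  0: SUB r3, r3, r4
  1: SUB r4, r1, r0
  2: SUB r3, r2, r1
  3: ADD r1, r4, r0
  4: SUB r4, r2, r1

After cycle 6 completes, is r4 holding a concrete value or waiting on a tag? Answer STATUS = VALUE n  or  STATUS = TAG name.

cycle 1: issue SUB r3<-Add1 // r0:3,r1:9,r2:2,r3:Add1,r4:2
cycle 2: issue SUB r4<-Add2 // r0:3,r1:9,r2:2,r3:Add1,r4:Add2
cycle 3: CDB Add1=3; issue SUB r3<-Add1 // r0:3,r1:9,r2:2,r3:Add1,r4:Add2
cycle 4: CDB Add2=6; issue ADD r1<-Add2 // r0:3,r1:Add2,r2:2,r3:Add1,r4:6
cycle 5: CDB Add1=-7; issue SUB r4<-Add1 // r0:3,r1:Add2,r2:2,r3:-7,r4:Add1
cycle 6: CDB Add2=9 // r0:3,r1:9,r2:2,r3:-7,r4:Add1

STATUS = TAG Add1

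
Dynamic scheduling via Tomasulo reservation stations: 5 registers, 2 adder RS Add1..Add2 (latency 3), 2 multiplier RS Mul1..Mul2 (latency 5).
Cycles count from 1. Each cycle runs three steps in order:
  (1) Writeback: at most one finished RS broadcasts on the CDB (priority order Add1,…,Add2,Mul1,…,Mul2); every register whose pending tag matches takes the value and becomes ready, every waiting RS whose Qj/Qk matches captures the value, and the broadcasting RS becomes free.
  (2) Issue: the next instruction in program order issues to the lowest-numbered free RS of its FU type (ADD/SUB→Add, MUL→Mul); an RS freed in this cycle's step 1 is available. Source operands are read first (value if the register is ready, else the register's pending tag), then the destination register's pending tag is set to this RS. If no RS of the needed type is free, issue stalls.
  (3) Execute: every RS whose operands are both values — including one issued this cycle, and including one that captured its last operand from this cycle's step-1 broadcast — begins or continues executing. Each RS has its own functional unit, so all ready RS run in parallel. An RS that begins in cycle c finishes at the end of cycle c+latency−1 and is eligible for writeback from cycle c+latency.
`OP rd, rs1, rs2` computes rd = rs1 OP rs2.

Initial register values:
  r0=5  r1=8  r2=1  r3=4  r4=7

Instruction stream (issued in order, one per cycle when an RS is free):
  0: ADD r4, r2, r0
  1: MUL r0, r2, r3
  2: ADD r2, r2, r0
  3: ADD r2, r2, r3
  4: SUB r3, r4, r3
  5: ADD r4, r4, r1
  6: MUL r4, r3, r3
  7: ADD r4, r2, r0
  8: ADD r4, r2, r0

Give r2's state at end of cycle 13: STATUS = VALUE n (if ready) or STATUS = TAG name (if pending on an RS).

STATUS = VALUE 9

c1: issue ADD r4<-Add1 | r0:5,r1:8,r2:1,r3:4,r4:Add1
c2: issue MUL r0<-Mul1 | r0:Mul1,r1:8,r2:1,r3:4,r4:Add1
c3: issue ADD r2<-Add2 | r0:Mul1,r1:8,r2:Add2,r3:4,r4:Add1
c4: CDB Add1=6; issue ADD r2<-Add1 | r0:Mul1,r1:8,r2:Add1,r3:4,r4:6
c5: stall | r0:Mul1,r1:8,r2:Add1,r3:4,r4:6
c6: stall | r0:Mul1,r1:8,r2:Add1,r3:4,r4:6
c7: CDB Mul1=4; stall | r0:4,r1:8,r2:Add1,r3:4,r4:6
c8: stall | r0:4,r1:8,r2:Add1,r3:4,r4:6
c9: stall | r0:4,r1:8,r2:Add1,r3:4,r4:6
c10: CDB Add2=5; issue SUB r3<-Add2 | r0:4,r1:8,r2:Add1,r3:Add2,r4:6
c11: stall | r0:4,r1:8,r2:Add1,r3:Add2,r4:6
c12: stall | r0:4,r1:8,r2:Add1,r3:Add2,r4:6
c13: CDB Add1=9; issue ADD r4<-Add1 | r0:4,r1:8,r2:9,r3:Add2,r4:Add1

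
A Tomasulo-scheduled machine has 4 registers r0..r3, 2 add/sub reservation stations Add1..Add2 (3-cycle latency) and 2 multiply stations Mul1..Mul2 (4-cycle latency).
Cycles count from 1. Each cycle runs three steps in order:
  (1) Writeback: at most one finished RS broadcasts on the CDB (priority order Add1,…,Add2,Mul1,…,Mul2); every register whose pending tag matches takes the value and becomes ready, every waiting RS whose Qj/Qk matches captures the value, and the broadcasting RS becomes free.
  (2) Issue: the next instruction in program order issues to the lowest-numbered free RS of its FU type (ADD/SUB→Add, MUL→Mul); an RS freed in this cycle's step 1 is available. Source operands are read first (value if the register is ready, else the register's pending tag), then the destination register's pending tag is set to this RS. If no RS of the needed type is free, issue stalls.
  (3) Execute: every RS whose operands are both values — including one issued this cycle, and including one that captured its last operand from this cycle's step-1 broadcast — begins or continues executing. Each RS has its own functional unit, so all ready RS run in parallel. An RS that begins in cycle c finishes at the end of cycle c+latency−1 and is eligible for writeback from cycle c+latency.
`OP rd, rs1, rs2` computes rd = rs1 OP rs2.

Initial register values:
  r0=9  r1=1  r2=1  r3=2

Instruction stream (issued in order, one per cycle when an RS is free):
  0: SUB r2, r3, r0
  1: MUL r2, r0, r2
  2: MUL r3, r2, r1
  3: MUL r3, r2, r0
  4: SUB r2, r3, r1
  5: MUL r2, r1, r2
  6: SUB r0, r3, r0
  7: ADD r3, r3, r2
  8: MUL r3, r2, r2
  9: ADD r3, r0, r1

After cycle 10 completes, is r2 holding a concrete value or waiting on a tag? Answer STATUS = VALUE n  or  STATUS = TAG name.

  c1: issue SUB r2<-Add1  regs: r0:9,r1:1,r2:Add1,r3:2
  c2: issue MUL r2<-Mul1  regs: r0:9,r1:1,r2:Mul1,r3:2
  c3: issue MUL r3<-Mul2  regs: r0:9,r1:1,r2:Mul1,r3:Mul2
  c4: CDB Add1=-7; stall  regs: r0:9,r1:1,r2:Mul1,r3:Mul2
  c5: stall  regs: r0:9,r1:1,r2:Mul1,r3:Mul2
  c6: stall  regs: r0:9,r1:1,r2:Mul1,r3:Mul2
  c7: stall  regs: r0:9,r1:1,r2:Mul1,r3:Mul2
  c8: CDB Mul1=-63; issue MUL r3<-Mul1  regs: r0:9,r1:1,r2:-63,r3:Mul1
  c9: issue SUB r2<-Add1  regs: r0:9,r1:1,r2:Add1,r3:Mul1
  c10: stall  regs: r0:9,r1:1,r2:Add1,r3:Mul1

STATUS = TAG Add1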